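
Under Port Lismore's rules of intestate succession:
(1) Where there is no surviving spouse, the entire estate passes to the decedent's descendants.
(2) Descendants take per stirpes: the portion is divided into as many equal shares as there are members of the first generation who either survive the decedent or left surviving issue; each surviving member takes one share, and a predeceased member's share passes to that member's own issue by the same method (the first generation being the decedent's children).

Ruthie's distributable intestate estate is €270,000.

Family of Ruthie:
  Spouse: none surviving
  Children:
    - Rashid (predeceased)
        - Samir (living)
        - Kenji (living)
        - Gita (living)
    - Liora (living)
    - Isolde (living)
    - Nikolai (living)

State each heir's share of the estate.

Samir: €22,500; Kenji: €22,500; Gita: €22,500; Liora: €67,500; Isolde: €67,500; Nikolai: €67,500

The entire €270,000 passes to the descendants.
That amount (€270,000) is divided into 4 shares of €67,500: Liora, Isolde, and Nikolai each take €67,500; Rashid's €67,500 share passes to Rashid's issue.
Rashid's share (€67,500) is divided into 3 shares of €22,500: Samir, Kenji, and Gita each take €22,500.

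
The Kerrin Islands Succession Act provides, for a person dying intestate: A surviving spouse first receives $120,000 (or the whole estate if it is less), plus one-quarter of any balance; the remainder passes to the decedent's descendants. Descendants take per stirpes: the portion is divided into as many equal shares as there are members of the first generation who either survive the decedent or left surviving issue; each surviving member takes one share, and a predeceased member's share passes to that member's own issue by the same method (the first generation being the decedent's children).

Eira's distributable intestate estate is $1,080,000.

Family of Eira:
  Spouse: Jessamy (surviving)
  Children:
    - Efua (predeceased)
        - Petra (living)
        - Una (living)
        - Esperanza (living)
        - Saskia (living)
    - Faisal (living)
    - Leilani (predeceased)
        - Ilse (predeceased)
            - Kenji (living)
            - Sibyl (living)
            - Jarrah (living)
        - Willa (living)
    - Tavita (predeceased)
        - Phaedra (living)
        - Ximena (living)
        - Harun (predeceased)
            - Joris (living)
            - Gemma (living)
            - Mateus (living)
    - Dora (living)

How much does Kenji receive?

Kenji receives $24,000.

Jessamy first takes $120,000, leaving a balance of $960,000. Jessamy then takes one-quarter of the balance ($240,000), for a total of $360,000. The remaining $720,000 passes to the descendants.
The descendants' portion ($720,000) is divided into 5 shares of $144,000: Faisal and Dora each take $144,000; Efua's $144,000 share passes to Efua's issue; Leilani's $144,000 share passes to Leilani's issue; Tavita's $144,000 share passes to Tavita's issue.
Efua's share ($144,000) is divided into 4 shares of $36,000: Petra, Una, Esperanza, and Saskia each take $36,000.
Leilani's share ($144,000) is divided into 2 shares of $72,000: Willa takes $72,000; Ilse's $72,000 share passes to Ilse's issue.
Ilse's share ($72,000) is divided into 3 shares of $24,000: Kenji, Sibyl, and Jarrah each take $24,000.
Tavita's share ($144,000) is divided into 3 shares of $48,000: Phaedra and Ximena each take $48,000; Harun's $48,000 share passes to Harun's issue.
Harun's share ($48,000) is divided into 3 shares of $16,000: Joris, Gemma, and Mateus each take $16,000.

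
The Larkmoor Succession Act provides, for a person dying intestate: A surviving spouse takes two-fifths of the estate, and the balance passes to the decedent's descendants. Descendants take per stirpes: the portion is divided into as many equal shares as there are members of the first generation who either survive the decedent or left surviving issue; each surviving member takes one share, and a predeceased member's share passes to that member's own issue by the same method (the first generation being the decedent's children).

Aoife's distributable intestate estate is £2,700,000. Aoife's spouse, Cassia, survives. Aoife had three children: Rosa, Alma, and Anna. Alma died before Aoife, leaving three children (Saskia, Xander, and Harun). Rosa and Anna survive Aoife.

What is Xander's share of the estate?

Cassia takes two-fifths of £2,700,000 = £1,080,000. The remaining £1,620,000 passes to the descendants.
The descendants' portion (£1,620,000) is divided into 3 shares of £540,000: Rosa and Anna each take £540,000; Alma's £540,000 share passes to Alma's issue.
Alma's share (£540,000) is divided into 3 shares of £180,000: Saskia, Xander, and Harun each take £180,000.

Xander receives £180,000.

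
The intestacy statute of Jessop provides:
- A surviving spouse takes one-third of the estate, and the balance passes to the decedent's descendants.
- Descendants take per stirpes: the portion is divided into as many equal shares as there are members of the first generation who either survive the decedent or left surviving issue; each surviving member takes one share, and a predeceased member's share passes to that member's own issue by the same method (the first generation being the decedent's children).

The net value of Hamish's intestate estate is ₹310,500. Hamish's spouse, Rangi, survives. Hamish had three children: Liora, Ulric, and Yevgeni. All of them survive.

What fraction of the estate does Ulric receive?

Rangi takes one-third of ₹310,500 = ₹103,500. The remaining ₹207,000 passes to the descendants.
The descendants' portion (₹207,000) is divided into 3 shares of ₹69,000: Liora, Ulric, and Yevgeni each take ₹69,000.

Ulric receives 2/9 of the estate.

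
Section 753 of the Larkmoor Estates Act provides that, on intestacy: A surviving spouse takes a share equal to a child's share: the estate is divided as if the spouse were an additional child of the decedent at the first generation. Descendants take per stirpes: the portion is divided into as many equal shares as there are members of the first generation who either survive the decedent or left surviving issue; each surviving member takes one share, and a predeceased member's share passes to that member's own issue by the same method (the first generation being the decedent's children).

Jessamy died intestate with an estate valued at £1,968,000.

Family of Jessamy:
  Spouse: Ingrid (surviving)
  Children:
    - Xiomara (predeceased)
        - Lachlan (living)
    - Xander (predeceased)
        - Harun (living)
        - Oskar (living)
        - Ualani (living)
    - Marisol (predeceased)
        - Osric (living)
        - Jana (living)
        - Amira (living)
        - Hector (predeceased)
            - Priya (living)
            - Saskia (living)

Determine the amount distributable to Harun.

Harun receives £164,000.

The spouse counts as an additional share at the children's level, so there are 4 primary shares of £492,000. Ingrid takes one such share (£492,000).
The children's combined portion (£1,476,000) is divided into 3 shares of £492,000: Xiomara's £492,000 share passes to Xiomara's issue; Xander's £492,000 share passes to Xander's issue; Marisol's £492,000 share passes to Marisol's issue.
Xiomara's share (£492,000) passes entirely to Lachlan.
Xander's share (£492,000) is divided into 3 shares of £164,000: Harun, Oskar, and Ualani each take £164,000.
Marisol's share (£492,000) is divided into 4 shares of £123,000: Osric, Jana, and Amira each take £123,000; Hector's £123,000 share passes to Hector's issue.
Hector's share (£123,000) is divided into 2 shares of £61,500: Priya and Saskia each take £61,500.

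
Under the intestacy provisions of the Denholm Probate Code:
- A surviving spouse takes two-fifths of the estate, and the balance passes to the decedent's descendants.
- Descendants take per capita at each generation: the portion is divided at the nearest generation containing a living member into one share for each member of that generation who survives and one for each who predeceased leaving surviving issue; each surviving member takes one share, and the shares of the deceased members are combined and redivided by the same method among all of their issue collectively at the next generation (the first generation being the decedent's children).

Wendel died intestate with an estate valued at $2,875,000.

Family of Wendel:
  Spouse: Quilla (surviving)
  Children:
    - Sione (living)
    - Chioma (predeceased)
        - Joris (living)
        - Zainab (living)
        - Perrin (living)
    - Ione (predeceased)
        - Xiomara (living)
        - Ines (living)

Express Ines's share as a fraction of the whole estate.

Ines receives 2/25 of the estate.

Quilla takes two-fifths of $2,875,000 = $1,150,000. The remaining $1,725,000 passes to the descendants.
The descendants' portion ($1,725,000) is divided at the children's generation into 3 shares of $575,000. Sione takes $575,000. The 2 shares of the deceased (Chioma and Ione) are combined into a pool of $1,150,000.
That pool ($1,150,000) is divided at the grandchildren's generation equally among Joris, Zainab, Perrin, Xiomara, and Ines: $230,000 each.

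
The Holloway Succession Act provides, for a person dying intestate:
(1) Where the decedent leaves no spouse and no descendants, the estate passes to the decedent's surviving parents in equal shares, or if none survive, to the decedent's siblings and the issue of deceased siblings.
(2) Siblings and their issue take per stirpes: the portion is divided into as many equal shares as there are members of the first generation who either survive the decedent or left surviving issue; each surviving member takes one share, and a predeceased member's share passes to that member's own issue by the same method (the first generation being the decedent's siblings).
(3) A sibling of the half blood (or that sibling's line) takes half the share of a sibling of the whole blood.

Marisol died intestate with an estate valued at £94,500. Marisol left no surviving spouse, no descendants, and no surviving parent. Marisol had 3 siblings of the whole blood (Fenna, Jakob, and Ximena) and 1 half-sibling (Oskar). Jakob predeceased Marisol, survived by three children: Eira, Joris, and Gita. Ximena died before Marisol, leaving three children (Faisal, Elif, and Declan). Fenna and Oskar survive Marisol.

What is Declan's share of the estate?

The entire £94,500 passes to the siblings and their issue.
Counting each half-blood sibling's line as half a unit, there are 7/2 units in £94,500, so one unit is £27,000. Whole-blood lines (Fenna, Jakob, and Ximena) take £27,000 each; half-blood lines (Oskar) take £13,500 each.
Jakob's share (£27,000) is divided into 3 shares of £9,000: Eira, Joris, and Gita each take £9,000.
Ximena's share (£27,000) is divided into 3 shares of £9,000: Faisal, Elif, and Declan each take £9,000.

Declan receives £9,000.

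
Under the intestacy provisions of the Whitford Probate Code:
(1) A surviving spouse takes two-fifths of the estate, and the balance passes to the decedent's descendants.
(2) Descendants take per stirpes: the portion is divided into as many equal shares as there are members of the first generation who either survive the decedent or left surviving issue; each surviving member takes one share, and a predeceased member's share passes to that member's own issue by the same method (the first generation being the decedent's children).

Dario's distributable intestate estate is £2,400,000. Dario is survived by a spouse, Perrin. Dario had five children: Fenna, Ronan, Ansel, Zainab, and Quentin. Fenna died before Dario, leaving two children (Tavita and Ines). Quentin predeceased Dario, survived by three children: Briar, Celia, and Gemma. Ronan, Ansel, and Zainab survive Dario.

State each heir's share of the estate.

Perrin takes two-fifths of £2,400,000 = £960,000. The remaining £1,440,000 passes to the descendants.
The descendants' portion (£1,440,000) is divided into 5 shares of £288,000: Ronan, Ansel, and Zainab each take £288,000; Fenna's £288,000 share passes to Fenna's issue; Quentin's £288,000 share passes to Quentin's issue.
Fenna's share (£288,000) is divided into 2 shares of £144,000: Tavita and Ines each take £144,000.
Quentin's share (£288,000) is divided into 3 shares of £96,000: Briar, Celia, and Gemma each take £96,000.

Perrin: £960,000; Tavita: £144,000; Ines: £144,000; Ronan: £288,000; Ansel: £288,000; Zainab: £288,000; Briar: £96,000; Celia: £96,000; Gemma: £96,000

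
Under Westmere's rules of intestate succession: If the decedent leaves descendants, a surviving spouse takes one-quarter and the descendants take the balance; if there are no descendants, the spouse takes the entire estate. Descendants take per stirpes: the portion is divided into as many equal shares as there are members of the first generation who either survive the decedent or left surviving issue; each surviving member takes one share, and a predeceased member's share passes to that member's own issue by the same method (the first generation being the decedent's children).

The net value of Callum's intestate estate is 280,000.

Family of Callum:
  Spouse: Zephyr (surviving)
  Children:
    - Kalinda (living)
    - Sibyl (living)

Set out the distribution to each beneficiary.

Zephyr: 70,000; Kalinda: 105,000; Sibyl: 105,000

Zephyr takes one-quarter of 280,000 = 70,000. The remaining 210,000 passes to the descendants.
The descendants' portion (210,000) is divided into 2 shares of 105,000: Kalinda and Sibyl each take 105,000.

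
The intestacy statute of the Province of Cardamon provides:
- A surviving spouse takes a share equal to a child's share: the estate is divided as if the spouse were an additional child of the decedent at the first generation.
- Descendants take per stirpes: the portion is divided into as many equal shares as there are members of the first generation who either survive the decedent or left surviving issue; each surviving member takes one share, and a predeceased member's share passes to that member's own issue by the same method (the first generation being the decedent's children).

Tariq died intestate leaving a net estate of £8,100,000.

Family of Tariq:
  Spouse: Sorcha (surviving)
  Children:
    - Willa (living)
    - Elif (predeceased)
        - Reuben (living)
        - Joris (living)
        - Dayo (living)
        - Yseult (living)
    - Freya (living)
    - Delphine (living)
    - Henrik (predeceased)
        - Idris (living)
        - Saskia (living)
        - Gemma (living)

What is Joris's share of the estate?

The spouse counts as an additional share at the children's level, so there are 6 primary shares of £1,350,000. Sorcha takes one such share (£1,350,000).
The children's combined portion (£6,750,000) is divided into 5 shares of £1,350,000: Willa, Freya, and Delphine each take £1,350,000; Elif's £1,350,000 share passes to Elif's issue; Henrik's £1,350,000 share passes to Henrik's issue.
Elif's share (£1,350,000) is divided into 4 shares of £337,500: Reuben, Joris, Dayo, and Yseult each take £337,500.
Henrik's share (£1,350,000) is divided into 3 shares of £450,000: Idris, Saskia, and Gemma each take £450,000.

Joris receives £337,500.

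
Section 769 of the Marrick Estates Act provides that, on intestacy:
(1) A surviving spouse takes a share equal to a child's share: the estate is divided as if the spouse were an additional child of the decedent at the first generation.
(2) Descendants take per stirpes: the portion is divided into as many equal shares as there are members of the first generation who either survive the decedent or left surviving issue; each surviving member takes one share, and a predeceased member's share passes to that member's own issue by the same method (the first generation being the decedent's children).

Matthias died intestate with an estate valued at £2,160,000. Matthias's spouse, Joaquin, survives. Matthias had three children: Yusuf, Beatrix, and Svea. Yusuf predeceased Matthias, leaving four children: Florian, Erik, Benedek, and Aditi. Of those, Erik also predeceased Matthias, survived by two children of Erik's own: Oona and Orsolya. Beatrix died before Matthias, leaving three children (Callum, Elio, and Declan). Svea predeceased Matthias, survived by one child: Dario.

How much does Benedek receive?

The spouse counts as an additional share at the children's level, so there are 4 primary shares of £540,000. Joaquin takes one such share (£540,000).
The children's combined portion (£1,620,000) is divided into 3 shares of £540,000: Yusuf's £540,000 share passes to Yusuf's issue; Beatrix's £540,000 share passes to Beatrix's issue; Svea's £540,000 share passes to Svea's issue.
Yusuf's share (£540,000) is divided into 4 shares of £135,000: Florian, Benedek, and Aditi each take £135,000; Erik's £135,000 share passes to Erik's issue.
Erik's share (£135,000) is divided into 2 shares of £67,500: Oona and Orsolya each take £67,500.
Beatrix's share (£540,000) is divided into 3 shares of £180,000: Callum, Elio, and Declan each take £180,000.
Svea's share (£540,000) passes entirely to Dario.

Benedek receives £135,000.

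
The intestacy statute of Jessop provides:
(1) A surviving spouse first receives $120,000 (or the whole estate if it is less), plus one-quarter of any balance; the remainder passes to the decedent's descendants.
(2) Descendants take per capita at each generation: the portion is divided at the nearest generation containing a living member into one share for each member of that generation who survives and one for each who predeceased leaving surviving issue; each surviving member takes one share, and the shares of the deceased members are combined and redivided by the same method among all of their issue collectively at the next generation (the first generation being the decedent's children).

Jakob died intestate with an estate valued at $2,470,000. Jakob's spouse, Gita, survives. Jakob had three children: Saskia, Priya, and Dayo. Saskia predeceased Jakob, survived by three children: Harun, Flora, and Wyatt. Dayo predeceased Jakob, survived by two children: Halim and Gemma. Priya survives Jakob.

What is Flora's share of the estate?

Gita first takes $120,000, leaving a balance of $2,350,000. Gita then takes one-quarter of the balance ($587,500), for a total of $707,500. The remaining $1,762,500 passes to the descendants.
The descendants' portion ($1,762,500) is divided at the children's generation into 3 shares of $587,500. Priya takes $587,500. The 2 shares of the deceased (Saskia and Dayo) are combined into a pool of $1,175,000.
That pool ($1,175,000) is divided at the grandchildren's generation equally among Harun, Flora, Wyatt, Halim, and Gemma: $235,000 each.

Flora receives $235,000.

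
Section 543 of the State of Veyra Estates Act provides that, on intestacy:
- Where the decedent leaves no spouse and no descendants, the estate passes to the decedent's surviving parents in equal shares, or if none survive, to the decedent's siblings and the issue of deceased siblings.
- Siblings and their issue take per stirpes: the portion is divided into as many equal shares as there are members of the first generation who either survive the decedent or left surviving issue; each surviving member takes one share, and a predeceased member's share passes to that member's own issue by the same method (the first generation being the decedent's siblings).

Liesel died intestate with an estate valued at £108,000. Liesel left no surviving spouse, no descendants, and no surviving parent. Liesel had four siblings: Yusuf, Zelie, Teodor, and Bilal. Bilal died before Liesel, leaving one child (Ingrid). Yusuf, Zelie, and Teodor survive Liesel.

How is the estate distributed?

The entire £108,000 passes to the siblings and their issue.
That amount (£108,000) is divided into 4 shares of £27,000: Yusuf, Zelie, and Teodor each take £27,000; Bilal's £27,000 share passes to Bilal's issue.
Bilal's share (£27,000) passes entirely to Ingrid.

Yusuf: £27,000; Zelie: £27,000; Teodor: £27,000; Ingrid: £27,000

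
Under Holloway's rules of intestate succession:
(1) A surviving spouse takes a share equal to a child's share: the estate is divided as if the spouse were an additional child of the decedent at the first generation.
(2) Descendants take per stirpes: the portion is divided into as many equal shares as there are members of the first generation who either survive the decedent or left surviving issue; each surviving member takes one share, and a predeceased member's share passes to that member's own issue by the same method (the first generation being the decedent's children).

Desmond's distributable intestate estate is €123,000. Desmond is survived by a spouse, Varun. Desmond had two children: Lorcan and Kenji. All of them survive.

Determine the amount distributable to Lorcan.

The spouse counts as an additional share at the children's level, so there are 3 primary shares of €41,000. Varun takes one such share (€41,000).
The children's combined portion (€82,000) is divided into 2 shares of €41,000: Lorcan and Kenji each take €41,000.

Lorcan receives €41,000.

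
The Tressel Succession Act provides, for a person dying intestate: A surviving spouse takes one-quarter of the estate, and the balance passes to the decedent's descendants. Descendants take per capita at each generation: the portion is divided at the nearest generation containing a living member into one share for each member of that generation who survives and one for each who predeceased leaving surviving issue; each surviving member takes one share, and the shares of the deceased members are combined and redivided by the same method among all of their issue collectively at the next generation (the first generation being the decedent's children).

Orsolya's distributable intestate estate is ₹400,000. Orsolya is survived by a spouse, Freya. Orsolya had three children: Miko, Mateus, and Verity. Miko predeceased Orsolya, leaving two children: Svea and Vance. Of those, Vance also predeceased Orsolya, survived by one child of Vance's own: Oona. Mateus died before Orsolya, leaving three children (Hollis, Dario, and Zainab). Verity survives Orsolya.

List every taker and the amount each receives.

Freya: ₹100,000; Svea: ₹40,000; Oona: ₹40,000; Hollis: ₹40,000; Dario: ₹40,000; Zainab: ₹40,000; Verity: ₹100,000

Freya takes one-quarter of ₹400,000 = ₹100,000. The remaining ₹300,000 passes to the descendants.
The descendants' portion (₹300,000) is divided at the children's generation into 3 shares of ₹100,000. Verity takes ₹100,000. The 2 shares of the deceased (Miko and Mateus) are combined into a pool of ₹200,000.
That pool (₹200,000) is divided at the grandchildren's generation into 5 shares of ₹40,000. Svea, Hollis, Dario, and Zainab each take ₹40,000. The remaining share for the deceased Vance (₹40,000) is carried to the next generation.
That pool (₹40,000) passes entirely to Oona, the sole taker at the great-grandchildren's generation.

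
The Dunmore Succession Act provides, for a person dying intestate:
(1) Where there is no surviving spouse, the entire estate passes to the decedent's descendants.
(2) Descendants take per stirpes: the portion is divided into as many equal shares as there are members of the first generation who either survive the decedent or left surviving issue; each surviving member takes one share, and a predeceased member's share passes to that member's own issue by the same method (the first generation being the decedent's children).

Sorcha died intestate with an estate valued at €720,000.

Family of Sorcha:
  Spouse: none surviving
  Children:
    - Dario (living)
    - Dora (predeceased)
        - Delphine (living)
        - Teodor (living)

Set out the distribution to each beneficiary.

The entire €720,000 passes to the descendants.
That amount (€720,000) is divided into 2 shares of €360,000: Dario takes €360,000; Dora's €360,000 share passes to Dora's issue.
Dora's share (€360,000) is divided into 2 shares of €180,000: Delphine and Teodor each take €180,000.

Dario: €360,000; Delphine: €180,000; Teodor: €180,000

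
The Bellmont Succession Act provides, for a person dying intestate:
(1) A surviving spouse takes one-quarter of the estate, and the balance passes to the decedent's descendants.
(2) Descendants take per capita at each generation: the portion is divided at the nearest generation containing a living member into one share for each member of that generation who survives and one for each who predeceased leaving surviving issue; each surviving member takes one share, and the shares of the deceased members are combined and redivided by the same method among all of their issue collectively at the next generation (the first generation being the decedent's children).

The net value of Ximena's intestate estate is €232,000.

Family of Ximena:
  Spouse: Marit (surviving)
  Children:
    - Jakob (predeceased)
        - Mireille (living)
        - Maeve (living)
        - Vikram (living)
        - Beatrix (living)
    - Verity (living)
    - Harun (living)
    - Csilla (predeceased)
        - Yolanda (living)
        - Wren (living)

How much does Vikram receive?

Marit takes one-quarter of €232,000 = €58,000. The remaining €174,000 passes to the descendants.
The descendants' portion (€174,000) is divided at the children's generation into 4 shares of €43,500. Verity and Harun each take €43,500. The 2 shares of the deceased (Jakob and Csilla) are combined into a pool of €87,000.
That pool (€87,000) is divided at the grandchildren's generation equally among Mireille, Maeve, Vikram, Beatrix, Yolanda, and Wren: €14,500 each.

Vikram receives €14,500.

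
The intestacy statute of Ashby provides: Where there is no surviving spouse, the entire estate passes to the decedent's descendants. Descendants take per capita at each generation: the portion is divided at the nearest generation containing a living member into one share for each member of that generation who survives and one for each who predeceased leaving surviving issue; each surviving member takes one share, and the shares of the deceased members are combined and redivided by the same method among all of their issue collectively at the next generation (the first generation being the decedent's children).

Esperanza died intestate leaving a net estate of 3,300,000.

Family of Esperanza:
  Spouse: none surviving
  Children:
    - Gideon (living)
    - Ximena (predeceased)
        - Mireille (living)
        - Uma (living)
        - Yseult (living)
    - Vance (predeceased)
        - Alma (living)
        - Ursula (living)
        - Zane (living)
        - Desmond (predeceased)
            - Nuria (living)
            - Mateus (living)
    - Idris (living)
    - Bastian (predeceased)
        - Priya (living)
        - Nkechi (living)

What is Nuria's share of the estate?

The entire 3,300,000 passes to the descendants.
That amount (3,300,000) is divided at the children's generation into 5 shares of 660,000. Gideon and Idris each take 660,000. The 3 shares of the deceased (Ximena, Vance, and Bastian) are combined into a pool of 1,980,000.
That pool (1,980,000) is divided at the grandchildren's generation into 9 shares of 220,000. Mireille, Uma, Yseult, Alma, Ursula, Zane, Priya, and Nkechi each take 220,000. The remaining share for the deceased Desmond (220,000) is carried to the next generation.
That pool (220,000) is divided at the great-grandchildren's generation equally among Nuria and Mateus: 110,000 each.

Nuria receives 110,000.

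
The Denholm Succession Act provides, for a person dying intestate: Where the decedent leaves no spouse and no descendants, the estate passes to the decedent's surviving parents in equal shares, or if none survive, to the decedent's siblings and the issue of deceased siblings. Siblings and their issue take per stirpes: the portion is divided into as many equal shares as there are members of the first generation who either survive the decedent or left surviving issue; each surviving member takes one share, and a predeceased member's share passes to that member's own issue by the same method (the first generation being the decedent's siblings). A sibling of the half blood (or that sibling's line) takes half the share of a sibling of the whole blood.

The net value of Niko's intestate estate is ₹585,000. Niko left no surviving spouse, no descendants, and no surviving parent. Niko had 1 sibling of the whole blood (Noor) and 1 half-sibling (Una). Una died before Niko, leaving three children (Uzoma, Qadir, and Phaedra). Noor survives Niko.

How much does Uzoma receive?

The entire ₹585,000 passes to the siblings and their issue.
Counting each half-blood sibling's line as half a unit, there are 3/2 units in ₹585,000, so one unit is ₹390,000. Whole-blood lines (Noor) take ₹390,000 each; half-blood lines (Una) take ₹195,000 each.
Una's share (₹195,000) is divided into 3 shares of ₹65,000: Uzoma, Qadir, and Phaedra each take ₹65,000.

Uzoma receives ₹65,000.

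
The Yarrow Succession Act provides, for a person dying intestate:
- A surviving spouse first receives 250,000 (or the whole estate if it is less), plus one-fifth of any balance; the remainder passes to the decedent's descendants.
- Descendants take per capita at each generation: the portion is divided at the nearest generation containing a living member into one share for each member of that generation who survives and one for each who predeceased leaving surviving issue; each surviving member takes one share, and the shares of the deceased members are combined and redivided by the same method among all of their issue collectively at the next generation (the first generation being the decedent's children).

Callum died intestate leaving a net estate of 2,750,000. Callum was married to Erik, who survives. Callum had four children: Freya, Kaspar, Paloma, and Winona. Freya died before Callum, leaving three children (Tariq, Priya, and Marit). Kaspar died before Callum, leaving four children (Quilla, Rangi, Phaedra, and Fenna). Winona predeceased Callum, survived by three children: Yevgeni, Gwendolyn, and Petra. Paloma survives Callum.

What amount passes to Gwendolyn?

Erik first takes 250,000, leaving a balance of 2,500,000. Erik then takes one-fifth of the balance (500,000), for a total of 750,000. The remaining 2,000,000 passes to the descendants.
The descendants' portion (2,000,000) is divided at the children's generation into 4 shares of 500,000. Paloma takes 500,000. The 3 shares of the deceased (Freya, Kaspar, and Winona) are combined into a pool of 1,500,000.
That pool (1,500,000) is divided at the grandchildren's generation equally among Tariq, Priya, Marit, Quilla, Rangi, Phaedra, Fenna, Yevgeni, Gwendolyn, and Petra: 150,000 each.

Gwendolyn receives 150,000.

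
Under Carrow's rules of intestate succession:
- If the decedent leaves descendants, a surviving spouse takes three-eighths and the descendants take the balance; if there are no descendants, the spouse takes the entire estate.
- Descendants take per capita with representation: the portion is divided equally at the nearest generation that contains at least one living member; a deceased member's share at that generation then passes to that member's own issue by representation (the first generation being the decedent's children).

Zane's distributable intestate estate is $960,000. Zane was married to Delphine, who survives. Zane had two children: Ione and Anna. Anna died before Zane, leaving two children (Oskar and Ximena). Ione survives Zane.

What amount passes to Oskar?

Oskar receives $150,000.

Delphine takes three-eighths of $960,000 = $360,000. The remaining $600,000 passes to the descendants.
The descendants' portion ($600,000) is divided into 2 shares of $300,000: Ione takes $300,000; Anna's $300,000 share passes to Anna's issue.
Anna's share ($300,000) is divided into 2 shares of $150,000: Oskar and Ximena each take $150,000.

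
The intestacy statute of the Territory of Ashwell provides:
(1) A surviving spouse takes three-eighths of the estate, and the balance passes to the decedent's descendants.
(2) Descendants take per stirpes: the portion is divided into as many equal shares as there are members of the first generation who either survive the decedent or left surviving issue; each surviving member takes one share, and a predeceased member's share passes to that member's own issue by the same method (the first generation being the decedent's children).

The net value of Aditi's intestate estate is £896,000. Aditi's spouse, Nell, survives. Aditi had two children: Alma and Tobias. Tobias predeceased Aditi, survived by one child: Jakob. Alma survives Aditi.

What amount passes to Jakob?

Nell takes three-eighths of £896,000 = £336,000. The remaining £560,000 passes to the descendants.
The descendants' portion (£560,000) is divided into 2 shares of £280,000: Alma takes £280,000; Tobias's £280,000 share passes to Tobias's issue.
Tobias's share (£280,000) passes entirely to Jakob.

Jakob receives £280,000.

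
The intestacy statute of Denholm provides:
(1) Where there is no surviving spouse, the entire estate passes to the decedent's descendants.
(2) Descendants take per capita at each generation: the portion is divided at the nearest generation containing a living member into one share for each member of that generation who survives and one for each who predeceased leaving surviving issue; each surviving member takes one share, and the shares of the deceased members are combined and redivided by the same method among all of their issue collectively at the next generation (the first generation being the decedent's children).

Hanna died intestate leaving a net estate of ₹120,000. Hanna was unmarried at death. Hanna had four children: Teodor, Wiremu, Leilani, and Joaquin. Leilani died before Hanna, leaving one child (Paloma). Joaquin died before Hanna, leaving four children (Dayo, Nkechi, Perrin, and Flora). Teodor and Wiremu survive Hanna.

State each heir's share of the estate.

The entire ₹120,000 passes to the descendants.
That amount (₹120,000) is divided at the children's generation into 4 shares of ₹30,000. Teodor and Wiremu each take ₹30,000. The 2 shares of the deceased (Leilani and Joaquin) are combined into a pool of ₹60,000.
That pool (₹60,000) is divided at the grandchildren's generation equally among Paloma, Dayo, Nkechi, Perrin, and Flora: ₹12,000 each.

Teodor: ₹30,000; Wiremu: ₹30,000; Paloma: ₹12,000; Dayo: ₹12,000; Nkechi: ₹12,000; Perrin: ₹12,000; Flora: ₹12,000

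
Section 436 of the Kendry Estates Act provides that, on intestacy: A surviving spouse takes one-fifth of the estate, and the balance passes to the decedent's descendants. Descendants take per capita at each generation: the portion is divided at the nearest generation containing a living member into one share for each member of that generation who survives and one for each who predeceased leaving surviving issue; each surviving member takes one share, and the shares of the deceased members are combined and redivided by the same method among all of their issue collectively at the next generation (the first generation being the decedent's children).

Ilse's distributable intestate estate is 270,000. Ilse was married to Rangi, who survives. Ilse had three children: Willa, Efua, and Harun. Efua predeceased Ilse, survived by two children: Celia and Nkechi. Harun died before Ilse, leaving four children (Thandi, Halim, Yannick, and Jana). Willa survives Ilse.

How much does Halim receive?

Halim receives 24,000.

Rangi takes one-fifth of 270,000 = 54,000. The remaining 216,000 passes to the descendants.
The descendants' portion (216,000) is divided at the children's generation into 3 shares of 72,000. Willa takes 72,000. The 2 shares of the deceased (Efua and Harun) are combined into a pool of 144,000.
That pool (144,000) is divided at the grandchildren's generation equally among Celia, Nkechi, Thandi, Halim, Yannick, and Jana: 24,000 each.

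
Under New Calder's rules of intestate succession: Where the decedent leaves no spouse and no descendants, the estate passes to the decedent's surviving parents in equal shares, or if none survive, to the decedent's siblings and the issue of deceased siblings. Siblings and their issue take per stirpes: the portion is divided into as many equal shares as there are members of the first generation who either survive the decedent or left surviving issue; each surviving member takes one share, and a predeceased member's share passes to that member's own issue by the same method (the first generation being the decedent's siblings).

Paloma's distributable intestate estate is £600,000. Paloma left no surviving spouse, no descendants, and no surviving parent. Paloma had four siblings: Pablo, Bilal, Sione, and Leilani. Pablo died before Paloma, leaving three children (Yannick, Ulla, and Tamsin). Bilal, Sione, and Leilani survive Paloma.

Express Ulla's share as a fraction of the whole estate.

Ulla receives 1/12 of the estate.

The entire £600,000 passes to the siblings and their issue.
That amount (£600,000) is divided into 4 shares of £150,000: Bilal, Sione, and Leilani each take £150,000; Pablo's £150,000 share passes to Pablo's issue.
Pablo's share (£150,000) is divided into 3 shares of £50,000: Yannick, Ulla, and Tamsin each take £50,000.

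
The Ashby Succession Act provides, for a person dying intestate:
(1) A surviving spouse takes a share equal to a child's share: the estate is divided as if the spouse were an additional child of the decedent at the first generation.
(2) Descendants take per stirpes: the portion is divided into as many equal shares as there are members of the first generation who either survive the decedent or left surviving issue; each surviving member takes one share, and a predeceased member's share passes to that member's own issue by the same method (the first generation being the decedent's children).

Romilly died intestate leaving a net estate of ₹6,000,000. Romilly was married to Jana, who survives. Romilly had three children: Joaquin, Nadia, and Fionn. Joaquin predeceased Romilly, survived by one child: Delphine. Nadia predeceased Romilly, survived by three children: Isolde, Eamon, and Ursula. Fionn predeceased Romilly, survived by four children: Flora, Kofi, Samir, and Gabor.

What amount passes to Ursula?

The spouse counts as an additional share at the children's level, so there are 4 primary shares of ₹1,500,000. Jana takes one such share (₹1,500,000).
The children's combined portion (₹4,500,000) is divided into 3 shares of ₹1,500,000: Joaquin's ₹1,500,000 share passes to Joaquin's issue; Nadia's ₹1,500,000 share passes to Nadia's issue; Fionn's ₹1,500,000 share passes to Fionn's issue.
Joaquin's share (₹1,500,000) passes entirely to Delphine.
Nadia's share (₹1,500,000) is divided into 3 shares of ₹500,000: Isolde, Eamon, and Ursula each take ₹500,000.
Fionn's share (₹1,500,000) is divided into 4 shares of ₹375,000: Flora, Kofi, Samir, and Gabor each take ₹375,000.

Ursula receives ₹500,000.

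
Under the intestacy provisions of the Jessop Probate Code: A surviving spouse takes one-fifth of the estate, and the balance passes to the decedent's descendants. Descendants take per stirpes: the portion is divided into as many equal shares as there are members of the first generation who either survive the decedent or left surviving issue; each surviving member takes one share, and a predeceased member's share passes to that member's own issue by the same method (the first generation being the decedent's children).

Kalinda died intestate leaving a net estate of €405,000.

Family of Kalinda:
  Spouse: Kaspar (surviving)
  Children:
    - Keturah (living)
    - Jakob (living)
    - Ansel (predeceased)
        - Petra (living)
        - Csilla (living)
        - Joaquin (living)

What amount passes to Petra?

Kaspar takes one-fifth of €405,000 = €81,000. The remaining €324,000 passes to the descendants.
The descendants' portion (€324,000) is divided into 3 shares of €108,000: Keturah and Jakob each take €108,000; Ansel's €108,000 share passes to Ansel's issue.
Ansel's share (€108,000) is divided into 3 shares of €36,000: Petra, Csilla, and Joaquin each take €36,000.

Petra receives €36,000.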